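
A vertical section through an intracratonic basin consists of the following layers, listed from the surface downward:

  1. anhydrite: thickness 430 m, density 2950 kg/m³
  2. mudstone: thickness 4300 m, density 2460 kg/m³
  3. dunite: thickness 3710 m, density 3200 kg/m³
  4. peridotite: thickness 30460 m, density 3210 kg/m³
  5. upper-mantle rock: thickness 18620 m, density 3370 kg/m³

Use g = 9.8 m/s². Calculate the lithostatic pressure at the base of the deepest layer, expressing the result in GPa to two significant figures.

anhydrite: 2950 kg/m³ × 9.8 m/s² × 430 m = 1.243×10^7 Pa = 0.01243 GPa
mudstone: 2460 kg/m³ × 9.8 m/s² × 4300 m = 1.037×10^8 Pa = 0.1037 GPa
dunite: 3200 kg/m³ × 9.8 m/s² × 3710 m = 1.163×10^8 Pa = 0.1163 GPa
peridotite: 3210 kg/m³ × 9.8 m/s² × 30460 m = 9.582×10^8 Pa = 0.9582 GPa
upper-mantle rock: 3370 kg/m³ × 9.8 m/s² × 18620 m = 6.149×10^8 Pa = 0.6149 GPa
Total = 0.01243 + 0.1037 + 0.1163 + 0.9582 + 0.6149 = 1.8056 GPa

1.8 GPa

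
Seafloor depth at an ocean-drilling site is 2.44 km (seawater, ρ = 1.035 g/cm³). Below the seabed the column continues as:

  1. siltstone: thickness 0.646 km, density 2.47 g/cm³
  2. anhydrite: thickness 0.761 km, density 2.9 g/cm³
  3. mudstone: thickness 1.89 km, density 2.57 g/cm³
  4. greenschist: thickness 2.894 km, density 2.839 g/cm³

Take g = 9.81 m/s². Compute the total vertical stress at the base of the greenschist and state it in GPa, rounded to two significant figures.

seawater: 1035 kg/m³ × 9.81 m/s² × 2440 m = 2.477×10^7 Pa = 0.02477 GPa
siltstone: 2470 kg/m³ × 9.81 m/s² × 646 m = 1.565×10^7 Pa = 0.01565 GPa
anhydrite: 2900 kg/m³ × 9.81 m/s² × 761 m = 2.165×10^7 Pa = 0.02165 GPa
mudstone: 2570 kg/m³ × 9.81 m/s² × 1890 m = 4.765×10^7 Pa = 0.04765 GPa
greenschist: 2839 kg/m³ × 9.81 m/s² × 2894 m = 8.060×10^7 Pa = 0.08060 GPa
Total = 0.02477 + 0.01565 + 0.02165 + 0.04765 + 0.08060 = 0.19033 GPa

0.19 GPa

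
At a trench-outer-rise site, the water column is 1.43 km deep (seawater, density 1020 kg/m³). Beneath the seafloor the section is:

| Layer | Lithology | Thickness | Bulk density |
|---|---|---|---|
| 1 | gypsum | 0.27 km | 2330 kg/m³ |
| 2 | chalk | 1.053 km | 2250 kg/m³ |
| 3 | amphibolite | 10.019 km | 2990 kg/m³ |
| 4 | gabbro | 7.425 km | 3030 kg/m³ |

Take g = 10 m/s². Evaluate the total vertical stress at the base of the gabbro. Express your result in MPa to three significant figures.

seawater: 1020 kg/m³ × 10 m/s² × 1430 m = 1.459×10^7 Pa = 14.59 MPa
gypsum: 2330 kg/m³ × 10 m/s² × 270 m = 6.291×10^6 Pa = 6.291 MPa
chalk: 2250 kg/m³ × 10 m/s² × 1053 m = 2.369×10^7 Pa = 23.69 MPa
amphibolite: 2990 kg/m³ × 10 m/s² × 10019 m = 2.996×10^8 Pa = 299.6 MPa
gabbro: 3030 kg/m³ × 10 m/s² × 7425 m = 2.250×10^8 Pa = 225.0 MPa
Total = 14.59 + 6.291 + 23.69 + 299.6 + 225.0 = 569.12 MPa

569 MPa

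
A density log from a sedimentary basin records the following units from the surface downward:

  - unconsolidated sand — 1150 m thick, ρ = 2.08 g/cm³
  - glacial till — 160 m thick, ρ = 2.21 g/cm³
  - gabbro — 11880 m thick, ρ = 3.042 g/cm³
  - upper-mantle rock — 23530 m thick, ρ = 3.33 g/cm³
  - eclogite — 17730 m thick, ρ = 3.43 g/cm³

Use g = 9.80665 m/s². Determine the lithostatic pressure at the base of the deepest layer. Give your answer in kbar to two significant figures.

17 kbar

unconsolidated sand: 2080 kg/m³ × 9.80665 m/s² × 1150 m = 2.346×10^7 Pa = 0.2346 kbar
glacial till: 2210 kg/m³ × 9.80665 m/s² × 160 m = 3.468×10^6 Pa = 0.03468 kbar
gabbro: 3042 kg/m³ × 9.80665 m/s² × 11880 m = 3.544×10^8 Pa = 3.544 kbar
upper-mantle rock: 3330 kg/m³ × 9.80665 m/s² × 23530 m = 7.684×10^8 Pa = 7.684 kbar
eclogite: 3430 kg/m³ × 9.80665 m/s² × 17730 m = 5.964×10^8 Pa = 5.964 kbar
Total = 0.2346 + 0.03468 + 3.544 + 7.684 + 5.964 = 17.461 kbar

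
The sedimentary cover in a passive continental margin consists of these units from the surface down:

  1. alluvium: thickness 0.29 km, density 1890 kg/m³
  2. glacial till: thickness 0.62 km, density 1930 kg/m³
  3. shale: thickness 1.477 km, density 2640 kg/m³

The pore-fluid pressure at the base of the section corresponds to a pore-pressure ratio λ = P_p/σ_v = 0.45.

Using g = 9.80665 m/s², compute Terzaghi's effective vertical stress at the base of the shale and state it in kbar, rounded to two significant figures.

Overburden (lithostatic) stress σ_v:
alluvium: 1890 kg/m³ × 9.80665 m/s² × 290 m = 5.375×10^6 Pa = 5.375 MPa
glacial till: 1930 kg/m³ × 9.80665 m/s² × 620 m = 1.173×10^7 Pa = 11.73 MPa
shale: 2640 kg/m³ × 9.80665 m/s² × 1477 m = 3.824×10^7 Pa = 38.24 MPa
Total = 5.375 + 11.73 + 38.24 = 55.349 MPa
Pore pressure P_p = λ·σ_v = 0.45 × 55.35 MPa = 24.91 MPa
Effective stress σ' = σ_v − P_p = 55.35 − 24.91 = 30.442 MPa = 0.30442 kbar

0.30 kbar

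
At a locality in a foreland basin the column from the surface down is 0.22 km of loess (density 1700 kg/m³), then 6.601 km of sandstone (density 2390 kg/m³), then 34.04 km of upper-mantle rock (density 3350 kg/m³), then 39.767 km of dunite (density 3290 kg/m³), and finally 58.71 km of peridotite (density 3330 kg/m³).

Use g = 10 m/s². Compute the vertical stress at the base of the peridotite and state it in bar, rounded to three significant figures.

45700 bar

loess: 1700 kg/m³ × 10 m/s² × 220 m = 3.740×10^6 Pa = 37.40 bar
sandstone: 2390 kg/m³ × 10 m/s² × 6601 m = 1.578×10^8 Pa = 1578 bar
upper-mantle rock: 3350 kg/m³ × 10 m/s² × 34040 m = 1.140×10^9 Pa = 11403 bar
dunite: 3290 kg/m³ × 10 m/s² × 39767 m = 1.308×10^9 Pa = 13083 bar
peridotite: 3330 kg/m³ × 10 m/s² × 58710 m = 1.955×10^9 Pa = 19550 bar
Total = 37.40 + 1578 + 11403 + 13083 + 19550 = 45652 bar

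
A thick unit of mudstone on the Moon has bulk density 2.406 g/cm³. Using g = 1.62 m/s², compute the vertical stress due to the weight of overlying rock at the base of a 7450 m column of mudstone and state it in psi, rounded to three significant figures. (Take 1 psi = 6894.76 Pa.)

mudstone: 2406 kg/m³ × 1.62 m/s² × 7450 m = 2.904×10^7 Pa = 4212 psi

4210 psi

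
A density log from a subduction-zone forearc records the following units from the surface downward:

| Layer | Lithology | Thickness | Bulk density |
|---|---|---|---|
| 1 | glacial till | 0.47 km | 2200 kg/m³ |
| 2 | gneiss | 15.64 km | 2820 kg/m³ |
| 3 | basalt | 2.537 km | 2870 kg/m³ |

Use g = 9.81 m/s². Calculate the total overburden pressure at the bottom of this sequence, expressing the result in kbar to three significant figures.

glacial till: 2200 kg/m³ × 9.81 m/s² × 470 m = 1.014×10^7 Pa = 0.1014 kbar
gneiss: 2820 kg/m³ × 9.81 m/s² × 15640 m = 4.327×10^8 Pa = 4.327 kbar
basalt: 2870 kg/m³ × 9.81 m/s² × 2537 m = 7.143×10^7 Pa = 0.7143 kbar
Total = 0.1014 + 4.327 + 0.7143 = 5.1424 kbar

5.14 kbar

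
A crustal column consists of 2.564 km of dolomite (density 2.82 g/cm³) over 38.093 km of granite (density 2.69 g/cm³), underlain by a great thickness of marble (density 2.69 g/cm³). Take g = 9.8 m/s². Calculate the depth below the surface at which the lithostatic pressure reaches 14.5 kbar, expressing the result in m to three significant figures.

54900 m

Pressure at base of upper layers: 2820×9.8×2564 + 2690×9.8×38093 = 1.075×10^9 Pa = 10.75 kbar
Remaining pressure to be supplied by marble: 1.450×10^9 − 1.075×10^9 = 3.749×10^8 Pa
Additional depth in marble = 3.749×10^8 Pa / (2690 kg/m³ × 9.8 m/s²) = 14223 m
Total depth = 40657 m + 14223 m = 54880 m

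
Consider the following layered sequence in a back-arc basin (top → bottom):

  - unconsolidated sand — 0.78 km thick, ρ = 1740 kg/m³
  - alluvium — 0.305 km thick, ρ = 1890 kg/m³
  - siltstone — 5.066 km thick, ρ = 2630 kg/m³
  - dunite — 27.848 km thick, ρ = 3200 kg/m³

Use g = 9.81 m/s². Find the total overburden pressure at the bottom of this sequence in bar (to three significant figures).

10200 bar

unconsolidated sand: 1740 kg/m³ × 9.81 m/s² × 780 m = 1.331×10^7 Pa = 133.1 bar
alluvium: 1890 kg/m³ × 9.81 m/s² × 305 m = 5.655×10^6 Pa = 56.55 bar
siltstone: 2630 kg/m³ × 9.81 m/s² × 5066 m = 1.307×10^8 Pa = 1307 bar
dunite: 3200 kg/m³ × 9.81 m/s² × 27848 m = 8.742×10^8 Pa = 8742 bar
Total = 133.1 + 56.55 + 1307 + 8742 = 10239 bar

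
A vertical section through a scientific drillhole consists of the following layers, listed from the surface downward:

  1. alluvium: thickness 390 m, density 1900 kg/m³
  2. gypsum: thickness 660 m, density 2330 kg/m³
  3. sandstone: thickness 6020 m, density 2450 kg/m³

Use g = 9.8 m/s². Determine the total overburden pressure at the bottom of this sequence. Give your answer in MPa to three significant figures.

167 MPa

alluvium: 1900 kg/m³ × 9.8 m/s² × 390 m = 7.262×10^6 Pa = 7.262 MPa
gypsum: 2330 kg/m³ × 9.8 m/s² × 660 m = 1.507×10^7 Pa = 15.07 MPa
sandstone: 2450 kg/m³ × 9.8 m/s² × 6020 m = 1.445×10^8 Pa = 144.5 MPa
Total = 7.262 + 15.07 + 144.5 = 166.87 MPa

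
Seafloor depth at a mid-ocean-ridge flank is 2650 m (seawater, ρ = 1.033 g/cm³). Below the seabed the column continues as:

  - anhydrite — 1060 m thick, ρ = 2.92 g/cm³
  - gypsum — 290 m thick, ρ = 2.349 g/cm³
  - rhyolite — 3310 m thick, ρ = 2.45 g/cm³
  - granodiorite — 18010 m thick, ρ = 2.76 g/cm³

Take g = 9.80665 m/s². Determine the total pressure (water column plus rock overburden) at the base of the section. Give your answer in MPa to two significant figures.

seawater: 1033 kg/m³ × 9.80665 m/s² × 2650 m = 2.685×10^7 Pa = 26.85 MPa
anhydrite: 2920 kg/m³ × 9.80665 m/s² × 1060 m = 3.035×10^7 Pa = 30.35 MPa
gypsum: 2349 kg/m³ × 9.80665 m/s² × 290 m = 6.680×10^6 Pa = 6.680 MPa
rhyolite: 2450 kg/m³ × 9.80665 m/s² × 3310 m = 7.953×10^7 Pa = 79.53 MPa
granodiorite: 2760 kg/m³ × 9.80665 m/s² × 18010 m = 4.875×10^8 Pa = 487.5 MPa
Total = 26.85 + 30.35 + 6.680 + 79.53 + 487.5 = 630.87 MPa

630 MPa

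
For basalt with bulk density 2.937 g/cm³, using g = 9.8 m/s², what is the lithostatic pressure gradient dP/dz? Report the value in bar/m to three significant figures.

dP/dz = ρg = 2937 kg/m³ × 9.8 m/s² = 28783 Pa/m
= 28783 Pa/m × (1 bar/m / 1.0000×10^5 Pa/m) = 0.28783 bar/m

0.288 bar/m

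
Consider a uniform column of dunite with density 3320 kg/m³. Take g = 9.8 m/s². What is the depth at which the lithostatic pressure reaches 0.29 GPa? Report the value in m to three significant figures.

8910 m

h = P/(ρg) = 0.29 GPa / (3320 kg/m³ × 9.8 m/s²) = 2.900×10^8 Pa / 32536 Pa/m = 8913.2 m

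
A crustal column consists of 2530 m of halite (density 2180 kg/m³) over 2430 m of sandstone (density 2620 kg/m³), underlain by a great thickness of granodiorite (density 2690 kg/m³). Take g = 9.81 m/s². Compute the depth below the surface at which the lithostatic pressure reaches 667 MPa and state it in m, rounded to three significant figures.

25800 m

Pressure at base of upper layers: 2180×9.81×2530 + 2620×9.81×2430 = 1.166×10^8 Pa = 116.6 MPa
Remaining pressure to be supplied by granodiorite: 6.670×10^8 − 1.166×10^8 = 5.504×10^8 Pa
Additional depth in granodiorite = 5.504×10^8 Pa / (2690 kg/m³ × 9.81 m/s²) = 20859 m
Total depth = 4960 m + 20859 m = 25819 m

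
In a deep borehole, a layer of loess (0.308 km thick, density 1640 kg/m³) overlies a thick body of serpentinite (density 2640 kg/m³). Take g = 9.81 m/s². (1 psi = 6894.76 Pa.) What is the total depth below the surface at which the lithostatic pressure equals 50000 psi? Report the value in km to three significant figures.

13.4 km

Pressure at base of upper layers: 1640×9.81×308 = 4.955×10^6 Pa = 718.7 psi
Remaining pressure to be supplied by serpentinite: 3.447×10^8 − 4.955×10^6 = 3.398×10^8 Pa
Additional depth in serpentinite = 3.398×10^8 Pa / (2640 kg/m³ × 9.81 m/s²) = 13120 m
Total depth = 308 m + 13120 m = 13428 m
= 13.428 km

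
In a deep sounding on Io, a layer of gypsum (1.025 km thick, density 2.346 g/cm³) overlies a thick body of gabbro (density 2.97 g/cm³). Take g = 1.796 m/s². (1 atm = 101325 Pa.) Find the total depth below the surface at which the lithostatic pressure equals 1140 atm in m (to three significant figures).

Pressure at base of upper layers: 2346×1.796×1025 = 4.319×10^6 Pa = 42.62 atm
Remaining pressure to be supplied by gabbro: 1.155×10^8 − 4.319×10^6 = 1.112×10^8 Pa
Additional depth in gabbro = 1.112×10^8 Pa / (2970 kg/m³ × 1.796 m/s²) = 20845 m
Total depth = 1025 m + 20845 m = 21870 m

21900 m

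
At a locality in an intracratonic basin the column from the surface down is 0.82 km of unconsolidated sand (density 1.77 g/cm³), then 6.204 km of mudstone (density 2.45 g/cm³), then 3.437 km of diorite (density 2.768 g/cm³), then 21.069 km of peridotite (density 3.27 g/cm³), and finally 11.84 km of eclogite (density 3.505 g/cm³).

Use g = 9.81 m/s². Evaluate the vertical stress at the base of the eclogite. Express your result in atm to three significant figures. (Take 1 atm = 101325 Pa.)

unconsolidated sand: 1770 kg/m³ × 9.81 m/s² × 820 m = 1.424×10^7 Pa = 140.5 atm
mudstone: 2450 kg/m³ × 9.81 m/s² × 6204 m = 1.491×10^8 Pa = 1472 atm
diorite: 2768 kg/m³ × 9.81 m/s² × 3437 m = 9.333×10^7 Pa = 921.1 atm
peridotite: 3270 kg/m³ × 9.81 m/s² × 21069 m = 6.759×10^8 Pa = 6670 atm
eclogite: 3505 kg/m³ × 9.81 m/s² × 11840 m = 4.071×10^8 Pa = 4018 atm
Total = 140.5 + 1472 + 921.1 + 6670 + 4018 = 13221 atm

13200 atm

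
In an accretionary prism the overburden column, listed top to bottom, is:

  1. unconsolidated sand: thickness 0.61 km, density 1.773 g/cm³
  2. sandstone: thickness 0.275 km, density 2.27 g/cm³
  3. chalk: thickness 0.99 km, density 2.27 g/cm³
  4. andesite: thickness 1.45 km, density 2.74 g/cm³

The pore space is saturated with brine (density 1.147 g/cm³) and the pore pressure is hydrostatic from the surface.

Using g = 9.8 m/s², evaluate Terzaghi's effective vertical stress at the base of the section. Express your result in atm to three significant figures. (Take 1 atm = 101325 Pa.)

398 atm

Overburden (lithostatic) stress σ_v:
unconsolidated sand: 1773 kg/m³ × 9.8 m/s² × 610 m = 1.060×10^7 Pa = 10.60 MPa
sandstone: 2270 kg/m³ × 9.8 m/s² × 275 m = 6.118×10^6 Pa = 6.118 MPa
chalk: 2270 kg/m³ × 9.8 m/s² × 990 m = 2.202×10^7 Pa = 22.02 MPa
andesite: 2740 kg/m³ × 9.8 m/s² × 1450 m = 3.894×10^7 Pa = 38.94 MPa
Total = 10.60 + 6.118 + 22.02 + 38.94 = 77.676 MPa
Pore pressure P_p = 1147 kg/m³ × 9.8 m/s² × 3325 m = 3.737×10^7 Pa = 37.37 MPa
Effective stress σ' = σ_v − P_p = 77.68 − 37.37 = 40.301 MPa = 397.74 atm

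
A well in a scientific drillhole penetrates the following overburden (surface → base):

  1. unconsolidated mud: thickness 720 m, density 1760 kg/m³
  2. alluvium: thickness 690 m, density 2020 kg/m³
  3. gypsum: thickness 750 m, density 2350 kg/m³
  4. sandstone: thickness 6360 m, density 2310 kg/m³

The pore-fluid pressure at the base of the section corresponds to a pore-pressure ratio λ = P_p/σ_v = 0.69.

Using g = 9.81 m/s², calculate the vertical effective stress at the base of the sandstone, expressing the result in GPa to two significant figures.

0.058 GPa

Overburden (lithostatic) stress σ_v:
unconsolidated mud: 1760 kg/m³ × 9.81 m/s² × 720 m = 1.243×10^7 Pa = 12.43 MPa
alluvium: 2020 kg/m³ × 9.81 m/s² × 690 m = 1.367×10^7 Pa = 13.67 MPa
gypsum: 2350 kg/m³ × 9.81 m/s² × 750 m = 1.729×10^7 Pa = 17.29 MPa
sandstone: 2310 kg/m³ × 9.81 m/s² × 6360 m = 1.441×10^8 Pa = 144.1 MPa
Total = 12.43 + 13.67 + 17.29 + 144.1 = 187.52 MPa
Pore pressure P_p = λ·σ_v = 0.69 × 187.5 MPa = 129.4 MPa
Effective stress σ' = σ_v − P_p = 187.5 − 129.4 = 58.131 MPa = 0.058131 GPa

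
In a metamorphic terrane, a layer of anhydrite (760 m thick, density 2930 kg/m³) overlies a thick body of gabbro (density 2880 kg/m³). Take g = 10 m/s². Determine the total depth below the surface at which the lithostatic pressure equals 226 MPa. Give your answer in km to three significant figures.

Pressure at base of upper layers: 2930×10×760 = 2.227×10^7 Pa = 22.27 MPa
Remaining pressure to be supplied by gabbro: 2.260×10^8 − 2.227×10^7 = 2.037×10^8 Pa
Additional depth in gabbro = 2.037×10^8 Pa / (2880 kg/m³ × 10 m/s²) = 7074.0 m
Total depth = 760 m + 7074.0 m = 7834.0 m
= 7.8340 km

7.83 km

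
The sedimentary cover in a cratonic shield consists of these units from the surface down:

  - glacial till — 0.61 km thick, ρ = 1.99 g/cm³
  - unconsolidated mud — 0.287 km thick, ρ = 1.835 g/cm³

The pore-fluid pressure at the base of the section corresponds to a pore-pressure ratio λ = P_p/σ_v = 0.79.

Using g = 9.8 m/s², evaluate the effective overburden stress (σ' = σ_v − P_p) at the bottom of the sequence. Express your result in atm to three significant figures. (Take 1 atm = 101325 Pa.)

35.4 atm

Overburden (lithostatic) stress σ_v:
glacial till: 1990 kg/m³ × 9.8 m/s² × 610 m = 1.190×10^7 Pa = 11.90 MPa
unconsolidated mud: 1835 kg/m³ × 9.8 m/s² × 287 m = 5.161×10^6 Pa = 5.161 MPa
Total = 11.90 + 5.161 = 17.057 MPa
Pore pressure P_p = λ·σ_v = 0.79 × 17.06 MPa = 13.48 MPa
Effective stress σ' = σ_v − P_p = 17.06 − 13.48 = 3.5820 MPa = 35.352 atm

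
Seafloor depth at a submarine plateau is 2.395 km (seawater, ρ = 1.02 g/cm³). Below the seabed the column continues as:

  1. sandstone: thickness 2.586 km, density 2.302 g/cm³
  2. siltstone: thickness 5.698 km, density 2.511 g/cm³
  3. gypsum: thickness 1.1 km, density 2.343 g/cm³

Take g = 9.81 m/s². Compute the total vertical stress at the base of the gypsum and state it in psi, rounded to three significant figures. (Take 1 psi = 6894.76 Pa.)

seawater: 1020 kg/m³ × 9.81 m/s² × 2395 m = 2.396×10^7 Pa = 3476 psi
sandstone: 2302 kg/m³ × 9.81 m/s² × 2586 m = 5.840×10^7 Pa = 8470 psi
siltstone: 2511 kg/m³ × 9.81 m/s² × 5698 m = 1.404×10^8 Pa = 20357 psi
gypsum: 2343 kg/m³ × 9.81 m/s² × 1100 m = 2.528×10^7 Pa = 3667 psi
Total = 3476 + 8470 + 20357 + 3667 = 35970 psi

36000 psi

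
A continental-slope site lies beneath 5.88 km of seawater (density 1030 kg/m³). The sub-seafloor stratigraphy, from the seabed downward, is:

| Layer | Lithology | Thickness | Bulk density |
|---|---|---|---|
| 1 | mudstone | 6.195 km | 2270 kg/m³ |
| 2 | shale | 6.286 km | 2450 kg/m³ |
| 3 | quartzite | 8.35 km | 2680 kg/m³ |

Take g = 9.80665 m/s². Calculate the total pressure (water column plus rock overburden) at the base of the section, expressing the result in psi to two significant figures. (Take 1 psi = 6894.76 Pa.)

82000 psi

seawater: 1030 kg/m³ × 9.80665 m/s² × 5880 m = 5.939×10^7 Pa = 8614 psi
mudstone: 2270 kg/m³ × 9.80665 m/s² × 6195 m = 1.379×10^8 Pa = 20002 psi
shale: 2450 kg/m³ × 9.80665 m/s² × 6286 m = 1.510×10^8 Pa = 21905 psi
quartzite: 2680 kg/m³ × 9.80665 m/s² × 8350 m = 2.195×10^8 Pa = 31829 psi
Total = 8614 + 20002 + 21905 + 31829 = 82350 psi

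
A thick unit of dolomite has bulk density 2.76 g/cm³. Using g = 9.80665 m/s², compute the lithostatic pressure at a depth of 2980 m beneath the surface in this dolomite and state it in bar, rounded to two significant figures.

810 bar

dolomite: 2760 kg/m³ × 9.80665 m/s² × 2980 m = 8.066×10^7 Pa = 806.6 bar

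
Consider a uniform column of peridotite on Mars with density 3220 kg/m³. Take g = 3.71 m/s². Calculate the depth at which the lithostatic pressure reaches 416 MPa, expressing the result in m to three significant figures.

34800 m

h = P/(ρg) = 416 MPa / (3220 kg/m³ × 3.71 m/s²) = 4.160×10^8 Pa / 11946 Pa/m = 34823 m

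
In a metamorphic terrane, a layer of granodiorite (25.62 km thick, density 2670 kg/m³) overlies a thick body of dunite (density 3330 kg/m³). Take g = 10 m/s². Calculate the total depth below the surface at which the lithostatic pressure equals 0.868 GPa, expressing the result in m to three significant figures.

31100 m

Pressure at base of upper layers: 2670×10×25620 = 6.841×10^8 Pa = 0.6841 GPa
Remaining pressure to be supplied by dunite: 8.680×10^8 − 6.841×10^8 = 1.839×10^8 Pa
Additional depth in dunite = 1.839×10^8 Pa / (3330 kg/m³ × 10 m/s²) = 5523.9 m
Total depth = 25620 m + 5523.9 m = 31144 m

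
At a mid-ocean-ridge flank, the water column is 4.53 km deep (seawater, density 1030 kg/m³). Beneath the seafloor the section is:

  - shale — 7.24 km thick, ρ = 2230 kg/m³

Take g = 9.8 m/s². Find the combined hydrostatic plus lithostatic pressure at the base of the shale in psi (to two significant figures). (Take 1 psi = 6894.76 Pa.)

seawater: 1030 kg/m³ × 9.8 m/s² × 4530 m = 4.573×10^7 Pa = 6632 psi
shale: 2230 kg/m³ × 9.8 m/s² × 7240 m = 1.582×10^8 Pa = 22948 psi
Total = 6632 + 22948 = 29580 psi

30000 psi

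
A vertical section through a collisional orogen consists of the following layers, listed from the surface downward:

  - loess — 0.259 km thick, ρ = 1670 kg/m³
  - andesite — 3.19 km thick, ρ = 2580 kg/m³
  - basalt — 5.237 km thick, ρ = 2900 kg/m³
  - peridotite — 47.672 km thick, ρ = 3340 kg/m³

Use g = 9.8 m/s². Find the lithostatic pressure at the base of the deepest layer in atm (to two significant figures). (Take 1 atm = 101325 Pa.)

loess: 1670 kg/m³ × 9.8 m/s² × 259 m = 4.239×10^6 Pa = 41.83 atm
andesite: 2580 kg/m³ × 9.8 m/s² × 3190 m = 8.066×10^7 Pa = 796.0 atm
basalt: 2900 kg/m³ × 9.8 m/s² × 5237 m = 1.488×10^8 Pa = 1469 atm
peridotite: 3340 kg/m³ × 9.8 m/s² × 47672 m = 1.560×10^9 Pa = 15400 atm
Total = 41.83 + 796.0 + 1469 + 15400 = 17707 atm

18000 atm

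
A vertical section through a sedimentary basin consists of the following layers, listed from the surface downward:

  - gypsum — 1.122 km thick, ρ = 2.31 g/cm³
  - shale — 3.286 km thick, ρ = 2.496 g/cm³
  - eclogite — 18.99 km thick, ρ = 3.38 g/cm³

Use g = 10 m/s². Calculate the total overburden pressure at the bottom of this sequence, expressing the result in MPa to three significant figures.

gypsum: 2310 kg/m³ × 10 m/s² × 1122 m = 2.592×10^7 Pa = 25.92 MPa
shale: 2496 kg/m³ × 10 m/s² × 3286 m = 8.202×10^7 Pa = 82.02 MPa
eclogite: 3380 kg/m³ × 10 m/s² × 18990 m = 6.419×10^8 Pa = 641.9 MPa
Total = 25.92 + 82.02 + 641.9 = 749.80 MPa

750 MPa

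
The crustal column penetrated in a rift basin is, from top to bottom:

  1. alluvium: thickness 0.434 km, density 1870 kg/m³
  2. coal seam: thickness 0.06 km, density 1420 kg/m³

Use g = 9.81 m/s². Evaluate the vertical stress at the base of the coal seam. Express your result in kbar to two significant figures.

0.088 kbar

alluvium: 1870 kg/m³ × 9.81 m/s² × 434 m = 7.962×10^6 Pa = 0.07962 kbar
coal seam: 1420 kg/m³ × 9.81 m/s² × 60 m = 8.358×10^5 Pa = 8.358×10^-3 kbar
Total = 0.07962 + 8.358×10^-3 = 0.087974 kbar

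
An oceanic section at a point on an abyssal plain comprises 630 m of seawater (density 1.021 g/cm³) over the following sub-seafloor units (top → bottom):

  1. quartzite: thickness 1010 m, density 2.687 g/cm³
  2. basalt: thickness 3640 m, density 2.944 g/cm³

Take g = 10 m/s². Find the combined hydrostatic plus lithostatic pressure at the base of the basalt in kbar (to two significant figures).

1.4 kbar

seawater: 1021 kg/m³ × 10 m/s² × 630 m = 6.432×10^6 Pa = 0.06432 kbar
quartzite: 2687 kg/m³ × 10 m/s² × 1010 m = 2.714×10^7 Pa = 0.2714 kbar
basalt: 2944 kg/m³ × 10 m/s² × 3640 m = 1.072×10^8 Pa = 1.072 kbar
Total = 0.06432 + 0.2714 + 1.072 = 1.4073 kbar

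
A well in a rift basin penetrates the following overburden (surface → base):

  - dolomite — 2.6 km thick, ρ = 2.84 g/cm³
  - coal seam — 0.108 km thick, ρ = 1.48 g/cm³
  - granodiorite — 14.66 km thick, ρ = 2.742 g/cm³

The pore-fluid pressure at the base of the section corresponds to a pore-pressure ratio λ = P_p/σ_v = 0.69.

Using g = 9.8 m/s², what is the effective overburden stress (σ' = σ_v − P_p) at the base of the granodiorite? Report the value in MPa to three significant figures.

Overburden (lithostatic) stress σ_v:
dolomite: 2840 kg/m³ × 9.8 m/s² × 2600 m = 7.236×10^7 Pa = 72.36 MPa
coal seam: 1480 kg/m³ × 9.8 m/s² × 108 m = 1.566×10^6 Pa = 1.566 MPa
granodiorite: 2742 kg/m³ × 9.8 m/s² × 14660 m = 3.939×10^8 Pa = 393.9 MPa
Total = 72.36 + 1.566 + 393.9 = 467.87 MPa
Pore pressure P_p = λ·σ_v = 0.69 × 467.9 MPa = 322.8 MPa
Effective stress σ' = σ_v − P_p = 467.9 − 322.8 = 145.04 MPa

145 MPa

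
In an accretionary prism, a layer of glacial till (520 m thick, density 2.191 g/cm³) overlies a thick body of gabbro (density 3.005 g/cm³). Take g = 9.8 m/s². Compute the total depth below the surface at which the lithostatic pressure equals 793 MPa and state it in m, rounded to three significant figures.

Pressure at base of upper layers: 2191×9.8×520 = 1.117×10^7 Pa = 11.17 MPa
Remaining pressure to be supplied by gabbro: 7.930×10^8 − 1.117×10^7 = 7.818×10^8 Pa
Additional depth in gabbro = 7.818×10^8 Pa / (3005 kg/m³ × 9.8 m/s²) = 26549 m
Total depth = 520 m + 26549 m = 27069 m

27100 m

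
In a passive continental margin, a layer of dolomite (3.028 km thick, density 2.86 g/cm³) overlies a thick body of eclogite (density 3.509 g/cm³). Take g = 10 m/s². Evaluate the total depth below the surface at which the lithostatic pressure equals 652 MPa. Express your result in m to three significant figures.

Pressure at base of upper layers: 2860×10×3028 = 8.660×10^7 Pa = 86.60 MPa
Remaining pressure to be supplied by eclogite: 6.520×10^8 − 8.660×10^7 = 5.654×10^8 Pa
Additional depth in eclogite = 5.654×10^8 Pa / (3509 kg/m³ × 10 m/s²) = 16113 m
Total depth = 3028 m + 16113 m = 19141 m

19100 m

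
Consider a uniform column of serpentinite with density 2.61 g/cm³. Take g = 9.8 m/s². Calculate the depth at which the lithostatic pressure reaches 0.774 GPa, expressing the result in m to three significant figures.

h = P/(ρg) = 0.774 GPa / (2610 kg/m³ × 9.8 m/s²) = 7.740×10^8 Pa / 25578 Pa/m = 30260 m

30300 m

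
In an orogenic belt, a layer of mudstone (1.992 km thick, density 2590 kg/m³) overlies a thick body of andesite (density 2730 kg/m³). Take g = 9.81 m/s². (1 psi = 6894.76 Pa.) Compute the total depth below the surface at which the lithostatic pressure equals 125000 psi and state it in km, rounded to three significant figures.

Pressure at base of upper layers: 2590×9.81×1992 = 5.061×10^7 Pa = 7341 psi
Remaining pressure to be supplied by andesite: 8.618×10^8 − 5.061×10^7 = 8.112×10^8 Pa
Additional depth in andesite = 8.112×10^8 Pa / (2730 kg/m³ × 9.81 m/s²) = 30291 m
Total depth = 1992 m + 30291 m = 32283 m
= 32.283 km

32.3 km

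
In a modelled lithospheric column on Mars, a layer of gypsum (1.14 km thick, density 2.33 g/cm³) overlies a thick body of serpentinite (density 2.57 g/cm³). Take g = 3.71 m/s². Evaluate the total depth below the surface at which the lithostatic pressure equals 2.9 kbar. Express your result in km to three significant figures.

Pressure at base of upper layers: 2330×3.71×1140 = 9.855×10^6 Pa = 0.09855 kbar
Remaining pressure to be supplied by serpentinite: 2.900×10^8 − 9.855×10^6 = 2.801×10^8 Pa
Additional depth in serpentinite = 2.801×10^8 Pa / (2570 kg/m³ × 3.71 m/s²) = 29382 m
Total depth = 1140 m + 29382 m = 30522 m
= 30.522 km

30.5 km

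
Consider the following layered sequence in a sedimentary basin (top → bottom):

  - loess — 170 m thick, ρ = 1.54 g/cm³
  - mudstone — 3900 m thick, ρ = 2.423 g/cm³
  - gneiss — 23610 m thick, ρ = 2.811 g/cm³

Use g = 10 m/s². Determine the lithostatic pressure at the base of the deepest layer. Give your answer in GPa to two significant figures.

loess: 1540 kg/m³ × 10 m/s² × 170 m = 2.618×10^6 Pa = 2.618×10^-3 GPa
mudstone: 2423 kg/m³ × 10 m/s² × 3900 m = 9.450×10^7 Pa = 0.09450 GPa
gneiss: 2811 kg/m³ × 10 m/s² × 23610 m = 6.637×10^8 Pa = 0.6637 GPa
Total = 2.618×10^-3 + 0.09450 + 0.6637 = 0.76079 GPa

0.76 GPa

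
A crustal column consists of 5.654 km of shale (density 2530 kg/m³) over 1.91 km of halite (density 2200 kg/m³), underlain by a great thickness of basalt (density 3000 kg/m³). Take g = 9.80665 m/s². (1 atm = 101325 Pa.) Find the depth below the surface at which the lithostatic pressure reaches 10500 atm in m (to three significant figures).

37600 m

Pressure at base of upper layers: 2530×9.80665×5654 + 2200×9.80665×1910 = 1.815×10^8 Pa = 1791 atm
Remaining pressure to be supplied by basalt: 1.064×10^9 − 1.815×10^8 = 8.824×10^8 Pa
Additional depth in basalt = 8.824×10^8 Pa / (3000 kg/m³ × 9.80665 m/s²) = 29994 m
Total depth = 7564 m + 29994 m = 37558 m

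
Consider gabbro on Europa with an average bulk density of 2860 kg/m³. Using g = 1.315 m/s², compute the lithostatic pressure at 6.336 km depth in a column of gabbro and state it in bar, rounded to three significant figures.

238 bar

gabbro: 2860 kg/m³ × 1.315 m/s² × 6336 m = 2.383×10^7 Pa = 238.3 bar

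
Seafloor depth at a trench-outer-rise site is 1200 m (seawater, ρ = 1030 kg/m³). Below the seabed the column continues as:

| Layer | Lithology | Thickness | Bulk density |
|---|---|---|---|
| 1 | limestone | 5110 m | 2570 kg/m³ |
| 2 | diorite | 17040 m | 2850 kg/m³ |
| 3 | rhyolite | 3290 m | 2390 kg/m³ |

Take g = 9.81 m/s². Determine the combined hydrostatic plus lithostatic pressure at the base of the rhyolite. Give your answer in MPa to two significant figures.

seawater: 1030 kg/m³ × 9.81 m/s² × 1200 m = 1.213×10^7 Pa = 12.13 MPa
limestone: 2570 kg/m³ × 9.81 m/s² × 5110 m = 1.288×10^8 Pa = 128.8 MPa
diorite: 2850 kg/m³ × 9.81 m/s² × 17040 m = 4.764×10^8 Pa = 476.4 MPa
rhyolite: 2390 kg/m³ × 9.81 m/s² × 3290 m = 7.714×10^7 Pa = 77.14 MPa
Total = 12.13 + 128.8 + 476.4 + 77.14 = 694.51 MPa

690 MPa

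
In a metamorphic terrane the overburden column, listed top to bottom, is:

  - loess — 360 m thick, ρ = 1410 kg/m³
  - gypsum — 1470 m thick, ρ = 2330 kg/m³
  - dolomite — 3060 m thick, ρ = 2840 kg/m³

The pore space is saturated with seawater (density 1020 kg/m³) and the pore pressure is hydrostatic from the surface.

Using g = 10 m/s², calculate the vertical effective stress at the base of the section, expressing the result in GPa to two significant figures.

Overburden (lithostatic) stress σ_v:
loess: 1410 kg/m³ × 10 m/s² × 360 m = 5.076×10^6 Pa = 5.076 MPa
gypsum: 2330 kg/m³ × 10 m/s² × 1470 m = 3.425×10^7 Pa = 34.25 MPa
dolomite: 2840 kg/m³ × 10 m/s² × 3060 m = 8.690×10^7 Pa = 86.90 MPa
Total = 5.076 + 34.25 + 86.90 = 126.23 MPa
Pore pressure P_p = 1020 kg/m³ × 10 m/s² × 4890 m = 4.988×10^7 Pa = 49.88 MPa
Effective stress σ' = σ_v − P_p = 126.2 − 49.88 = 76.353 MPa = 0.076353 GPa

0.076 GPa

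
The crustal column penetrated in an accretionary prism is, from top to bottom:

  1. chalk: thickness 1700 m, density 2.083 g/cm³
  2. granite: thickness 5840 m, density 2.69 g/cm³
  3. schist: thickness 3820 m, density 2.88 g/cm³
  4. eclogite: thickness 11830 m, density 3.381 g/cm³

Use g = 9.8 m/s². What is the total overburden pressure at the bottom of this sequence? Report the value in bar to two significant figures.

chalk: 2083 kg/m³ × 9.8 m/s² × 1700 m = 3.470×10^7 Pa = 347.0 bar
granite: 2690 kg/m³ × 9.8 m/s² × 5840 m = 1.540×10^8 Pa = 1540 bar
schist: 2880 kg/m³ × 9.8 m/s² × 3820 m = 1.078×10^8 Pa = 1078 bar
eclogite: 3381 kg/m³ × 9.8 m/s² × 11830 m = 3.920×10^8 Pa = 3920 bar
Total = 347.0 + 1540 + 1078 + 3920 = 6884.5 bar

6900 bar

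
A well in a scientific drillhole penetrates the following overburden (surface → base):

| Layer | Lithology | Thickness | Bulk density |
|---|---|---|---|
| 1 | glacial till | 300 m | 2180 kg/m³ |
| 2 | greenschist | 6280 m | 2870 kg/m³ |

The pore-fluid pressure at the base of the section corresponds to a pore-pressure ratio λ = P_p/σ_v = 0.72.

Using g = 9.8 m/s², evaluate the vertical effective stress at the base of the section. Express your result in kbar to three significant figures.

0.513 kbar

Overburden (lithostatic) stress σ_v:
glacial till: 2180 kg/m³ × 9.8 m/s² × 300 m = 6.409×10^6 Pa = 6.409 MPa
greenschist: 2870 kg/m³ × 9.8 m/s² × 6280 m = 1.766×10^8 Pa = 176.6 MPa
Total = 6.409 + 176.6 = 183.04 MPa
Pore pressure P_p = λ·σ_v = 0.72 × 183.0 MPa = 131.8 MPa
Effective stress σ' = σ_v − P_p = 183.0 − 131.8 = 51.251 MPa = 0.51251 kbar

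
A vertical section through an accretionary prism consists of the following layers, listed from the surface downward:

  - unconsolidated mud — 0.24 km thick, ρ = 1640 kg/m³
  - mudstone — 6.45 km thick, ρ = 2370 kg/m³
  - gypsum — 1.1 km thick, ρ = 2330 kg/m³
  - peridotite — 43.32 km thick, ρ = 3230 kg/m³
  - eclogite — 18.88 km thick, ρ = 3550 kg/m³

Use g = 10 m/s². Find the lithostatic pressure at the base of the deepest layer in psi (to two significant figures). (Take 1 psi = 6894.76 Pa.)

unconsolidated mud: 1640 kg/m³ × 10 m/s² × 240 m = 3.936×10^6 Pa = 570.9 psi
mudstone: 2370 kg/m³ × 10 m/s² × 6450 m = 1.529×10^8 Pa = 22171 psi
gypsum: 2330 kg/m³ × 10 m/s² × 1100 m = 2.563×10^7 Pa = 3717 psi
peridotite: 3230 kg/m³ × 10 m/s² × 43320 m = 1.399×10^9 Pa = 2.029×10^5 psi
eclogite: 3550 kg/m³ × 10 m/s² × 18880 m = 6.702×10^8 Pa = 97210 psi
Total = 570.9 + 22171 + 3717 + 2.029×10^5 + 97210 = 3.2661×10^5 psi

330000 psi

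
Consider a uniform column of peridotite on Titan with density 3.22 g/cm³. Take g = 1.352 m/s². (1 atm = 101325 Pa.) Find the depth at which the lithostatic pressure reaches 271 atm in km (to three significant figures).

h = P/(ρg) = 271 atm / (3220 kg/m³ × 1.352 m/s²) = 2.746×10^7 Pa / 4353.4 Pa/m = 6307.4 m
= 6.3074 km

6.31 km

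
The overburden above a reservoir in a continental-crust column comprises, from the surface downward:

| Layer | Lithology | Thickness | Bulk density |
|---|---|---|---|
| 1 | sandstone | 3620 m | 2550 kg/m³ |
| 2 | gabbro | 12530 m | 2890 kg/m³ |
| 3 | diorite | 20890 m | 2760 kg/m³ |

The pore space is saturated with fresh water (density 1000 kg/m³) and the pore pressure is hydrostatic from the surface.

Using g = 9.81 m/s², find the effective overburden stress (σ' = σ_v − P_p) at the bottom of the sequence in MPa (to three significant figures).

648 MPa

Overburden (lithostatic) stress σ_v:
sandstone: 2550 kg/m³ × 9.81 m/s² × 3620 m = 9.056×10^7 Pa = 90.56 MPa
gabbro: 2890 kg/m³ × 9.81 m/s² × 12530 m = 3.552×10^8 Pa = 355.2 MPa
diorite: 2760 kg/m³ × 9.81 m/s² × 20890 m = 5.656×10^8 Pa = 565.6 MPa
Total = 90.56 + 355.2 + 565.6 = 1011.4 MPa
Pore pressure P_p = 1000 kg/m³ × 9.81 m/s² × 37040 m = 3.634×10^8 Pa = 363.4 MPa
Effective stress σ' = σ_v − P_p = 1011 − 363.4 = 648.04 MPa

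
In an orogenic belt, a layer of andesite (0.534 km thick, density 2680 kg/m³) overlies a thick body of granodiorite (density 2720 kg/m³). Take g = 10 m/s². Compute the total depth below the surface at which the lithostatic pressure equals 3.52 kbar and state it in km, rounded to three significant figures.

Pressure at base of upper layers: 2680×10×534 = 1.431×10^7 Pa = 0.1431 kbar
Remaining pressure to be supplied by granodiorite: 3.520×10^8 − 1.431×10^7 = 3.377×10^8 Pa
Additional depth in granodiorite = 3.377×10^8 Pa / (2720 kg/m³ × 10 m/s²) = 12415 m
Total depth = 534 m + 12415 m = 12949 m
= 12.949 km

12.9 km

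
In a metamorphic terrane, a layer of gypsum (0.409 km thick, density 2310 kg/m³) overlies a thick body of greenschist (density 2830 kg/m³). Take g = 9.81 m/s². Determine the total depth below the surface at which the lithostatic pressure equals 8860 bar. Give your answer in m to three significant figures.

32000 m

Pressure at base of upper layers: 2310×9.81×409 = 9.268×10^6 Pa = 92.68 bar
Remaining pressure to be supplied by greenschist: 8.860×10^8 − 9.268×10^6 = 8.767×10^8 Pa
Additional depth in greenschist = 8.767×10^8 Pa / (2830 kg/m³ × 9.81 m/s²) = 31580 m
Total depth = 409 m + 31580 m = 31989 m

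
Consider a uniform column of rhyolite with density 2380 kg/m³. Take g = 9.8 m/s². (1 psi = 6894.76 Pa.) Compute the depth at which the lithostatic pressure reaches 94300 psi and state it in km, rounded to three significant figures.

h = P/(ρg) = 94300 psi / (2380 kg/m³ × 9.8 m/s²) = 6.502×10^8 Pa / 23324 Pa/m = 27876 m
= 27.876 km

27.9 km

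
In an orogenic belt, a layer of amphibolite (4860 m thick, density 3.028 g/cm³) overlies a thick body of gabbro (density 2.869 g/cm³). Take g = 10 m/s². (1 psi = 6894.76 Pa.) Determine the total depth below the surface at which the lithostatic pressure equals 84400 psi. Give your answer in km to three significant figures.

20.0 km

Pressure at base of upper layers: 3028×10×4860 = 1.472×10^8 Pa = 21344 psi
Remaining pressure to be supplied by gabbro: 5.819×10^8 − 1.472×10^8 = 4.348×10^8 Pa
Additional depth in gabbro = 4.348×10^8 Pa / (2869 kg/m³ × 10 m/s²) = 15154 m
Total depth = 4860 m + 15154 m = 20014 m
= 20.014 km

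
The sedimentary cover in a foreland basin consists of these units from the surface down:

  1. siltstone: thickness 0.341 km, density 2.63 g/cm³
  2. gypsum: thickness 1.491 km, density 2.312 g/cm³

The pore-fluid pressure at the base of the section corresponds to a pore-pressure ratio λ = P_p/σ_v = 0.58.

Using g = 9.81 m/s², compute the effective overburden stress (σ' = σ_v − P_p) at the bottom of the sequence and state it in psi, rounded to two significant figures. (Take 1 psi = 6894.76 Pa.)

2600 psi

Overburden (lithostatic) stress σ_v:
siltstone: 2630 kg/m³ × 9.81 m/s² × 341 m = 8.798×10^6 Pa = 8.798 MPa
gypsum: 2312 kg/m³ × 9.81 m/s² × 1491 m = 3.382×10^7 Pa = 33.82 MPa
Total = 8.798 + 33.82 = 42.615 MPa
Pore pressure P_p = λ·σ_v = 0.58 × 42.61 MPa = 24.72 MPa
Effective stress σ' = σ_v − P_p = 42.61 − 24.72 = 17.898 MPa = 2595.9 psi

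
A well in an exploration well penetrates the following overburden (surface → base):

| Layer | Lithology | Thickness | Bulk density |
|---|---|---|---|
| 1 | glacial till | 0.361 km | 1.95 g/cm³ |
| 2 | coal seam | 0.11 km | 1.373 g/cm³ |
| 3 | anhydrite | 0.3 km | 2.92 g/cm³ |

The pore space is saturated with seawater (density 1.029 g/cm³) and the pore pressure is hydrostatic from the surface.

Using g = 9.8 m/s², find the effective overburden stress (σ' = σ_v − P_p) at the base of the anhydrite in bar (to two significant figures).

92 bar

Overburden (lithostatic) stress σ_v:
glacial till: 1950 kg/m³ × 9.8 m/s² × 361 m = 6.899×10^6 Pa = 6.899 MPa
coal seam: 1373 kg/m³ × 9.8 m/s² × 110 m = 1.480×10^6 Pa = 1.480 MPa
anhydrite: 2920 kg/m³ × 9.8 m/s² × 300 m = 8.585×10^6 Pa = 8.585 MPa
Total = 6.899 + 1.480 + 8.585 = 16.964 MPa
Pore pressure P_p = 1029 kg/m³ × 9.8 m/s² × 771 m = 7.775×10^6 Pa = 7.775 MPa
Effective stress σ' = σ_v − P_p = 16.96 − 7.775 = 9.1887 MPa = 91.887 bar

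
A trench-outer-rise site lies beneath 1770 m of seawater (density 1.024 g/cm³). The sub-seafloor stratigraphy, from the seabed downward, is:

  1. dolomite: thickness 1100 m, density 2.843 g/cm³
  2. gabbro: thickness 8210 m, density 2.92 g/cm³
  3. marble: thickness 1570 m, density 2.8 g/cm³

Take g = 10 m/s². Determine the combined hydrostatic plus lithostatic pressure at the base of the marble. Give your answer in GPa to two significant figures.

seawater: 1024 kg/m³ × 10 m/s² × 1770 m = 1.812×10^7 Pa = 0.01812 GPa
dolomite: 2843 kg/m³ × 10 m/s² × 1100 m = 3.127×10^7 Pa = 0.03127 GPa
gabbro: 2920 kg/m³ × 10 m/s² × 8210 m = 2.397×10^8 Pa = 0.2397 GPa
marble: 2800 kg/m³ × 10 m/s² × 1570 m = 4.396×10^7 Pa = 0.04396 GPa
Total = 0.01812 + 0.03127 + 0.2397 + 0.04396 = 0.33309 GPa

0.33 GPa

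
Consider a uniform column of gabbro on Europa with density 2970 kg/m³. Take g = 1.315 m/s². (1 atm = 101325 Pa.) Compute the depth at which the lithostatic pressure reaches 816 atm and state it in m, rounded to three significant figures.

21200 m

h = P/(ρg) = 816 atm / (2970 kg/m³ × 1.315 m/s²) = 8.268×10^7 Pa / 3905.5 Pa/m = 21170 m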